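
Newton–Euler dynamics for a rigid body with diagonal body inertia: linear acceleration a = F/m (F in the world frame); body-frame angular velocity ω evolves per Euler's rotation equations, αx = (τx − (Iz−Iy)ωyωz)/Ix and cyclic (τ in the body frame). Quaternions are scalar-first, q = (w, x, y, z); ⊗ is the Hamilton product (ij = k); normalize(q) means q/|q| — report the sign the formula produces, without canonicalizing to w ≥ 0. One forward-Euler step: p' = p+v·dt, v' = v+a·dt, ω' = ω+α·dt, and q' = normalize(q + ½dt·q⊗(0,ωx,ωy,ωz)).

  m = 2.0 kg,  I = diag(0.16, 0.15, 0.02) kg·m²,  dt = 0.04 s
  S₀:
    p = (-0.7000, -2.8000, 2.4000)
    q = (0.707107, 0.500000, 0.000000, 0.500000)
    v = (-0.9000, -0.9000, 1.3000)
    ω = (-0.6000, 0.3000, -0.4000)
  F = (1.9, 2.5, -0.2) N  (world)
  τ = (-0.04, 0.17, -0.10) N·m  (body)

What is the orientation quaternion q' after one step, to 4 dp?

q' = (0.7170, 0.4885, 0.0022, 0.4973)

q⊗(0,ω) = (0.5000000, -0.5742642, 0.1121321, -0.1328428)
q' = normalize(q + ½dt·q⊗(0,ω)) = (0.7170, 0.4885, 0.0022, 0.4973)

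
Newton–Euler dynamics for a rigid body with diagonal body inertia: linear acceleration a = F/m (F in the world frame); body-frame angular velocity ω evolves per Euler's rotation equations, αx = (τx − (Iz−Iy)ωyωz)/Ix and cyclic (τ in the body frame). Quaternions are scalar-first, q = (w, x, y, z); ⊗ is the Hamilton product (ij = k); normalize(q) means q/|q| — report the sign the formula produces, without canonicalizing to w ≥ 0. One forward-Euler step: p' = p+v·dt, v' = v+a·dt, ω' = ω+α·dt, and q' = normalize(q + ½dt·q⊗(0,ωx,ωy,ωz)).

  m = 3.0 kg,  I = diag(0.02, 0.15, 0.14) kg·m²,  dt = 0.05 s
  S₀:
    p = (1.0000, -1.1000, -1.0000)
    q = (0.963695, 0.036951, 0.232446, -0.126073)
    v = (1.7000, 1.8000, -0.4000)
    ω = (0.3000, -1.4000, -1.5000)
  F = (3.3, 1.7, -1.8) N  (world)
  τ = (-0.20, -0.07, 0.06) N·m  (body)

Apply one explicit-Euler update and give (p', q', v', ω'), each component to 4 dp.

p' = p + v·dt = (1.0850, -1.0100, -1.0200)
v + (F/m)dt = (1.7550, 1.8283, -0.4300)
gyro term ω×Iω = (-0.0210, 0.0540, -0.0546)
α = I⁻¹(τ − ω×Iω) = (-8.9500, -0.8267, 0.8186)
ω + α·dt = (-0.1475, -1.4413, -1.4591)
q⊗(0,ω) = (0.1252296, -0.2360627, -1.3315684, -1.5670077)
q' = normalize(q + ½dt·q⊗(0,ω)) = (0.9655, 0.0310, 0.1989, -0.1650)

p' = (1.0850, -1.0100, -1.0200)
q' = (0.9655, 0.0310, 0.1989, -0.1650)
v' = (1.7550, 1.8283, -0.4300)
ω' = (-0.1475, -1.4413, -1.4591)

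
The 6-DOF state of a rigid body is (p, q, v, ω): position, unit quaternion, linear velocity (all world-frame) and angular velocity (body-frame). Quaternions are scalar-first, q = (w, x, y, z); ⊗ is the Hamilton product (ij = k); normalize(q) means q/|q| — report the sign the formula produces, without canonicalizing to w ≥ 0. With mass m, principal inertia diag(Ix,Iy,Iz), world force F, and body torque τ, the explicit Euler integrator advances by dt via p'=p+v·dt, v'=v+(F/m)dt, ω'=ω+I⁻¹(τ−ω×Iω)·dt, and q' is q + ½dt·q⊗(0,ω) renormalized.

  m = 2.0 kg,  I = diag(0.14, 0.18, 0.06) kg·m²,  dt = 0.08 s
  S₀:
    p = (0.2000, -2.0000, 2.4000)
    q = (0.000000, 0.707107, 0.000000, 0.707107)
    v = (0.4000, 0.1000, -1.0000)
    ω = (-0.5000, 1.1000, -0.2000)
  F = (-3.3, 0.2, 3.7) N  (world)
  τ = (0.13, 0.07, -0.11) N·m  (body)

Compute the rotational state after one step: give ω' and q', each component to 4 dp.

α = I⁻¹(τ − ω×Iω) = (0.7400, 0.3444, -1.4667)
ω' = ω + α·dt = (-0.4408, 1.1276, -0.3173)
Hamilton product q⊗(0,ω) = (0.4949749, -0.7778177, -0.2121321, 0.7778177)
updated quaternion q' = (0.0198, 0.6752, -0.0085, 0.7373)

ω' = (-0.4408, 1.1276, -0.3173)
q' = (0.0198, 0.6752, -0.0085, 0.7373)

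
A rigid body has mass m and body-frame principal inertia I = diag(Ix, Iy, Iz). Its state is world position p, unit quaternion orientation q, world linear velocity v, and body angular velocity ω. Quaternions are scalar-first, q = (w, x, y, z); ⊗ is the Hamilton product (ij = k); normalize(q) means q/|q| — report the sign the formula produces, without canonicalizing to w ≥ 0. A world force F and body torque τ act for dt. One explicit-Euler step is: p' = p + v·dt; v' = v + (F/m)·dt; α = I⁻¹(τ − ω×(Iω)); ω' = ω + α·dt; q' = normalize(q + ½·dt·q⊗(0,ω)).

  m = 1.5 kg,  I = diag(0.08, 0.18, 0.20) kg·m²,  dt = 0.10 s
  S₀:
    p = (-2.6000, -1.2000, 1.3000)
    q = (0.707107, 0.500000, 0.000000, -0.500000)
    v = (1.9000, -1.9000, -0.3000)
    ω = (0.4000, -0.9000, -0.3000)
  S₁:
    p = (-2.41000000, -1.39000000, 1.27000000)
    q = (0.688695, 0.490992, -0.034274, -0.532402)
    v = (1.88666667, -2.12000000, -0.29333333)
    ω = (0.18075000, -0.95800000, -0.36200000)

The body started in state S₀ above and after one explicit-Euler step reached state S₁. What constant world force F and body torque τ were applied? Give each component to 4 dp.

F = (-0.2000, -3.3000, 0.1000)
τ = (-0.1700, -0.0900, -0.1600)

ω₁ − ω₀ = (-0.21925000, -0.05800000, -0.06200000)
applied torque τ = (-0.1700, -0.0900, -0.1600)
v₁ − v₀ = (-0.01333333, -0.22000000, 0.00666667)
F = m·Δv/dt = (-0.2000, -3.3000, 0.1000)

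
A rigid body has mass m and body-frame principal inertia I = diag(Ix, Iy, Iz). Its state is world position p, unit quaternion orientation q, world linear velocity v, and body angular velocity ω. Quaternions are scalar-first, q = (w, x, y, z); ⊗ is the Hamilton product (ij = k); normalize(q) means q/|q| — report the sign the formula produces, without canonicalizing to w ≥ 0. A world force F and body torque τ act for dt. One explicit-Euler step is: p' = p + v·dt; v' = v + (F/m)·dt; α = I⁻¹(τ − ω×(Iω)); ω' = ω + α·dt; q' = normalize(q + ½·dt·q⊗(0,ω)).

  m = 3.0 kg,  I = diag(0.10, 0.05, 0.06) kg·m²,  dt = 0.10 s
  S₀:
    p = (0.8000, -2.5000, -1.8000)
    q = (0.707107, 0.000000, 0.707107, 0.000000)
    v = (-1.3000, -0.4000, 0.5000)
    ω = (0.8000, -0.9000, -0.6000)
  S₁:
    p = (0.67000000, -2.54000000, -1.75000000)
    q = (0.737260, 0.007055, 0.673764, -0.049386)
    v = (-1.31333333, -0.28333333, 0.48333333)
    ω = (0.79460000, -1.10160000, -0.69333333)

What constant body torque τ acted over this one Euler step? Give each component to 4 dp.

rate change Δω = (-0.00540000, -0.20160000, -0.09333333)
τ = I·(Δω/dt) + ω₀×(Iω₀) = (0.0000, -0.1200, -0.0200)

τ = (0.0000, -0.1200, -0.0200)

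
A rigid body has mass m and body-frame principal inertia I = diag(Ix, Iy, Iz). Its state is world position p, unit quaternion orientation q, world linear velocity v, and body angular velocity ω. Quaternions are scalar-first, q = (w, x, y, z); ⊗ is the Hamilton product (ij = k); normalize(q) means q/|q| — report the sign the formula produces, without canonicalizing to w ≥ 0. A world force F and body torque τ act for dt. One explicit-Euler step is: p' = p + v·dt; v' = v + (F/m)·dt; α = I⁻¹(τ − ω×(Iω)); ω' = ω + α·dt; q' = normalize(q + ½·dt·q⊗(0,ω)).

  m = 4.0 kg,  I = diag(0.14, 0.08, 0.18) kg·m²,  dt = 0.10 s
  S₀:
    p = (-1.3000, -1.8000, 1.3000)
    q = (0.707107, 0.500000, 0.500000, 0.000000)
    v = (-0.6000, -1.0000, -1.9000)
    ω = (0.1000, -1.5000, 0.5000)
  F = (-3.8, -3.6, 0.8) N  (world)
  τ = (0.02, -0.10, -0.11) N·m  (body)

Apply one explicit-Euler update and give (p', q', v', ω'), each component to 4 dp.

p' = (-1.3600, -1.9000, 1.1100)
q' = (0.7398, 0.5144, 0.4331, -0.0223)
v' = (-0.6950, -1.0900, -1.8800)
ω' = (0.1679, -1.6225, 0.4339)

α = I⁻¹(τ − ω×Iω) = (0.6786, -1.2250, -0.6611)
new body rate ω' = (0.1679, -1.6225, 0.4339)
2q̇ = q⊗(0,ω) = (0.7000000, 0.3207107, -1.3106605, -0.4464465)
q + ½dt·q⊗(0,ω), renormalized = (0.7398, 0.5144, 0.4331, -0.0223)
p + v·dt = (-1.3600, -1.9000, 1.1100)
v + (F/m)dt = (-0.6950, -1.0900, -1.8800)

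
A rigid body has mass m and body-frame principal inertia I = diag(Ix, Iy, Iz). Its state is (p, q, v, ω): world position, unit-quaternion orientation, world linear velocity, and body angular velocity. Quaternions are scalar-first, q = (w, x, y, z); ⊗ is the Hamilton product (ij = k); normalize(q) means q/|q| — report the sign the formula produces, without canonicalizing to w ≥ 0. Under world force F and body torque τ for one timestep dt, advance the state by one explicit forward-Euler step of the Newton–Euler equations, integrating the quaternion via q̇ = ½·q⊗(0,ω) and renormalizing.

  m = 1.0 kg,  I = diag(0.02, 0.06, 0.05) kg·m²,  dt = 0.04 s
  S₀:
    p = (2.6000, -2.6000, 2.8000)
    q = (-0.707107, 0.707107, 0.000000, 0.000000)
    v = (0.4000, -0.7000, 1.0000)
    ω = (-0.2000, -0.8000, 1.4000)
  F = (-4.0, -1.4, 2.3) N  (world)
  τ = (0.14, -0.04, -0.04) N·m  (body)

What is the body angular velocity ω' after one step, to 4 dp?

ω' = (0.0576, -0.8323, 1.3629)

ω×(Iω) gyroscopic = (0.0112, 0.0084, 0.0064)
angular accel α = (6.4400, -0.8067, -0.9280)
ω' = ω + α·dt = (0.0576, -0.8323, 1.3629)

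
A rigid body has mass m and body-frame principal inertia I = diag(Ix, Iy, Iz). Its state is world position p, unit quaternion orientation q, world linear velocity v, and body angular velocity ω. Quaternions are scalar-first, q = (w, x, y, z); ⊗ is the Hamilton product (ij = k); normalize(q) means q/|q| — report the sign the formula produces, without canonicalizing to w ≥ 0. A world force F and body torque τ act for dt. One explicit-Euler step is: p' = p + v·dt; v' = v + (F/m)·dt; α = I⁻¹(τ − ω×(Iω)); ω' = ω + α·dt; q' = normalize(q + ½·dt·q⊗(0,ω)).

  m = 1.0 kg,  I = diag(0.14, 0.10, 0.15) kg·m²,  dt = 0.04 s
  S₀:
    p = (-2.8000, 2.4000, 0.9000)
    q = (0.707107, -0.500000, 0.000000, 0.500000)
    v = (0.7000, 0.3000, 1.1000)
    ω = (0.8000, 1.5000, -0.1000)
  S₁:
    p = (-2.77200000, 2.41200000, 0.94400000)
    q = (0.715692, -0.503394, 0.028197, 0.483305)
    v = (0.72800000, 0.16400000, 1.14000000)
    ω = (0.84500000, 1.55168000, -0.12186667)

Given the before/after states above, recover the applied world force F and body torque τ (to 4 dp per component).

F = (0.7000, -3.4000, 1.0000)
τ = (0.1500, 0.1300, -0.1300)

ω₁ − ω₀ = (0.04500000, 0.05168000, -0.02186667)
gyro term ω₀×Iω₀ = (-0.0075, 0.0008, -0.0480)
I·α + gyro = (0.1500, 0.1300, -0.1300)
Δv = v₁−v₀ = (0.02800000, -0.13600000, 0.04000000)
F = m·Δv/dt = (0.7000, -3.4000, 1.0000)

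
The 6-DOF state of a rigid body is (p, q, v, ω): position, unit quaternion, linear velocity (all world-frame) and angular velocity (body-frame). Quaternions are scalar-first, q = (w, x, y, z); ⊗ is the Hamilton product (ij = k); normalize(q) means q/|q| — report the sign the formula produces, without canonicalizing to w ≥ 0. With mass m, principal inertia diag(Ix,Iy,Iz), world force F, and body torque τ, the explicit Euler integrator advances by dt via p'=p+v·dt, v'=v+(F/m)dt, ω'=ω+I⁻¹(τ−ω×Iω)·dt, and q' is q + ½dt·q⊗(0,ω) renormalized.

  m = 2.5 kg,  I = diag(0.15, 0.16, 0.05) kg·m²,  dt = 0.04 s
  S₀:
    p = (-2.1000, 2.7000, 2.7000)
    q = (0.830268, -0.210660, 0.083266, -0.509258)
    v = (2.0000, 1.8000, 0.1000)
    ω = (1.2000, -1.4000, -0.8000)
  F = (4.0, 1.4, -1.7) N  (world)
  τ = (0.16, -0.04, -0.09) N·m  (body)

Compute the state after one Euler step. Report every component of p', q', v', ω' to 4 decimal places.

p' = (-2.0200, 2.7720, 2.7040)
q' = (0.8288, -0.2062, 0.0444, -0.5182)
v' = (2.0640, 1.8224, 0.0728)
ω' = (1.2755, -1.3860, -0.8586)

a = F/m = (1.6000, 0.5600, -0.6800)
p + v·dt = (-2.0200, 2.7720, 2.7040)
new velocity v' = (2.0640, 1.8224, 0.0728)
precession coupling ω×(Iω) = (-0.1232, -0.0960, -0.0168)
(τ − ω×Iω)/I = (1.8880, 0.3500, -1.4640)
ω' = ω + α·dt = (1.2755, -1.3860, -0.8586)
Hamilton product q⊗(0,ω) = (-0.0380420, 0.2167476, -1.9420128, -0.4692096)
q' = normalize(q + ½dt·q⊗(0,ω)) = (0.8288, -0.2062, 0.0444, -0.5182)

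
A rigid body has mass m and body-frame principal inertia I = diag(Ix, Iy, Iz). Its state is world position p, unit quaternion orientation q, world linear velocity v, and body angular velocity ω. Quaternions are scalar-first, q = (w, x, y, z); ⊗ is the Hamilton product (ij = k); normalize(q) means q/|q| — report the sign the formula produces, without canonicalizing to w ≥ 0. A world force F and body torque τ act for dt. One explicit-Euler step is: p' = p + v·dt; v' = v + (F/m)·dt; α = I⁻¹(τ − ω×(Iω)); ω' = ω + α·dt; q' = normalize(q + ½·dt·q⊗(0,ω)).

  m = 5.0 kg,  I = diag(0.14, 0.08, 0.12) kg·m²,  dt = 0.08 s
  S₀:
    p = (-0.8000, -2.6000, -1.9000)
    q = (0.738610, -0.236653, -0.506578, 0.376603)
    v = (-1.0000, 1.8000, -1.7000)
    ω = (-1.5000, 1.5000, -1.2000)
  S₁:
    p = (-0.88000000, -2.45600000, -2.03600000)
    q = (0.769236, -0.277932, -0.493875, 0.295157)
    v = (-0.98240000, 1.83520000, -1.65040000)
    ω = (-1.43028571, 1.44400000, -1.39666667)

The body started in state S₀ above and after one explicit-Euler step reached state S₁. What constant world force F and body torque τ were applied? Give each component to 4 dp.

F = (1.1000, 2.2000, 3.1000)
τ = (0.0500, -0.0200, -0.1600)

velocity change Δv = (0.01760000, 0.03520000, 0.04960000)
m·(v₁−v₀)/dt = (1.1000, 2.2000, 3.1000)
Δω = ω₁−ω₀ = (0.06971429, -0.05600000, -0.19666667)
applied torque τ = (0.0500, -0.0200, -0.1600)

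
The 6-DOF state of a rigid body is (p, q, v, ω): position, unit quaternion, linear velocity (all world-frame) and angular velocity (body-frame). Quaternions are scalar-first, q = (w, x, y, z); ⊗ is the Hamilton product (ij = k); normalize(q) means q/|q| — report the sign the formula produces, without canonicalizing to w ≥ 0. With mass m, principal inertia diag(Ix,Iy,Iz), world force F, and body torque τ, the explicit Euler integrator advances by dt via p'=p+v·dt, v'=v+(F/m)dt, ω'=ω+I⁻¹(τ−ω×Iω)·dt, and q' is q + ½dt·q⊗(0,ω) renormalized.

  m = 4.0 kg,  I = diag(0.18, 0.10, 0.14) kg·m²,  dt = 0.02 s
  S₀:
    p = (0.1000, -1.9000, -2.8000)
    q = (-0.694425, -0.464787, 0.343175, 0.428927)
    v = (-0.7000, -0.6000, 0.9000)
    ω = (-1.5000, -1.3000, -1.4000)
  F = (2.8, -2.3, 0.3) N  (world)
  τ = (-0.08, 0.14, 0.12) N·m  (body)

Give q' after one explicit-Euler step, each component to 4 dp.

q' = (-0.6907, -0.4535, 0.3392, 0.4497)

q⊗(0,ω) = (0.3494448, 1.1187976, -0.3913398, 2.0911806)
q + ½dt·q⊗(0,ω), renormalized = (-0.6907, -0.4535, 0.3392, 0.4497)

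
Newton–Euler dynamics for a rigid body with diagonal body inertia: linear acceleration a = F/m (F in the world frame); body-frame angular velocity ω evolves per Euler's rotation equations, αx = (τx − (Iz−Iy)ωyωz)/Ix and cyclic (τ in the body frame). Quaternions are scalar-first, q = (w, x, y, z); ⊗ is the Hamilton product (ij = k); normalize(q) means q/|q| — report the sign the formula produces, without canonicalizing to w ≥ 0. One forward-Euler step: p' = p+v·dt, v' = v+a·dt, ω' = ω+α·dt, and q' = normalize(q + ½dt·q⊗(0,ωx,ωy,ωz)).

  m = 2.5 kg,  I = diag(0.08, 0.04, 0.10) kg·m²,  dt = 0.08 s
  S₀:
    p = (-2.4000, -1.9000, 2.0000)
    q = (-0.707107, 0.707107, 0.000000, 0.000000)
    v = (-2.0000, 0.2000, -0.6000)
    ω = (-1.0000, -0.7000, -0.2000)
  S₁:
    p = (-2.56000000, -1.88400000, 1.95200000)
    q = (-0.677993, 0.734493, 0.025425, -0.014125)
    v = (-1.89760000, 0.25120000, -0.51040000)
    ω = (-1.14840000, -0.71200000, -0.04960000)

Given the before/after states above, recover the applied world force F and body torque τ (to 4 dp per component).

F = (3.2000, 1.6000, 2.8000)
τ = (-0.1400, -0.0100, 0.1600)

ω₁ − ω₀ = (-0.14840000, -0.01200000, 0.15040000)
applied torque τ = (-0.1400, -0.0100, 0.1600)
v₁ − v₀ = (0.10240000, 0.05120000, 0.08960000)
F = m·Δv/dt = (3.2000, 1.6000, 2.8000)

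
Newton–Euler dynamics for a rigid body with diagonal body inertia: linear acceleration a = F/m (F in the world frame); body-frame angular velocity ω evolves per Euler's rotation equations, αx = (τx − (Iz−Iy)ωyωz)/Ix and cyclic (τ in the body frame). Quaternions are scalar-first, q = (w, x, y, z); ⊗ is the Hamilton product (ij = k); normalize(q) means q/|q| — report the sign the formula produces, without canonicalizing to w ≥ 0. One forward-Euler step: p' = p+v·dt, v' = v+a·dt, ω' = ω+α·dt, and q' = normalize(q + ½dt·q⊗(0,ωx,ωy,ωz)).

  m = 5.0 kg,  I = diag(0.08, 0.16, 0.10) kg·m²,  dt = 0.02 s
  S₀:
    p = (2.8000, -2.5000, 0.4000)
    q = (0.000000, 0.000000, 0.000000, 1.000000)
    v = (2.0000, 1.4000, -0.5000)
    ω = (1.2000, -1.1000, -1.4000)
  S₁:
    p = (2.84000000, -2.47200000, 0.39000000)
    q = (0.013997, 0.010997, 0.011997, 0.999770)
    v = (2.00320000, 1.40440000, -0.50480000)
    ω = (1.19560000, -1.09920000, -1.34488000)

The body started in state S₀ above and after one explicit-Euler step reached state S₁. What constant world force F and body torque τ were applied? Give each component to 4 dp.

F = (0.8000, 1.1000, -1.2000)
τ = (-0.1100, 0.0400, 0.1700)

Δω = ω₁−ω₀ = (-0.00440000, 0.00080000, 0.05512000)
gyro term ω₀×Iω₀ = (-0.0924, 0.0336, -0.1056)
I·α + gyro = (-0.1100, 0.0400, 0.1700)
v₁ − v₀ = (0.00320000, 0.00440000, -0.00480000)
applied force F = (0.8000, 1.1000, -1.2000)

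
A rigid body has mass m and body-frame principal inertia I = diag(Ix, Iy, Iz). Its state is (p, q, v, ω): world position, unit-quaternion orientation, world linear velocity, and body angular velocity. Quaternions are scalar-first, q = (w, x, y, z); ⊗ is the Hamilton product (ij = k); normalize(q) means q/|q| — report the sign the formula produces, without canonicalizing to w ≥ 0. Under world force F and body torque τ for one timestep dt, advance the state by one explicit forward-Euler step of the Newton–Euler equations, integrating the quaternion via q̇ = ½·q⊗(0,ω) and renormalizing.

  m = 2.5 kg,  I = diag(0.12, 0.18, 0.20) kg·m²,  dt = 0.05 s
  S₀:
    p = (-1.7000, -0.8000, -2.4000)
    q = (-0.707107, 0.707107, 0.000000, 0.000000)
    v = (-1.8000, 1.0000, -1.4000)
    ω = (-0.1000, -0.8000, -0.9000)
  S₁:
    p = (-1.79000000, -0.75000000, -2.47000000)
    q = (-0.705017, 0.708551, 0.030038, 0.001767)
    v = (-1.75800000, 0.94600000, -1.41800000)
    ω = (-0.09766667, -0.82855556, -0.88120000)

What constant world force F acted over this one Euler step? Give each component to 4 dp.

velocity change Δv = (0.04200000, -0.05400000, -0.01800000)
applied force F = (2.1000, -2.7000, -0.9000)

F = (2.1000, -2.7000, -0.9000)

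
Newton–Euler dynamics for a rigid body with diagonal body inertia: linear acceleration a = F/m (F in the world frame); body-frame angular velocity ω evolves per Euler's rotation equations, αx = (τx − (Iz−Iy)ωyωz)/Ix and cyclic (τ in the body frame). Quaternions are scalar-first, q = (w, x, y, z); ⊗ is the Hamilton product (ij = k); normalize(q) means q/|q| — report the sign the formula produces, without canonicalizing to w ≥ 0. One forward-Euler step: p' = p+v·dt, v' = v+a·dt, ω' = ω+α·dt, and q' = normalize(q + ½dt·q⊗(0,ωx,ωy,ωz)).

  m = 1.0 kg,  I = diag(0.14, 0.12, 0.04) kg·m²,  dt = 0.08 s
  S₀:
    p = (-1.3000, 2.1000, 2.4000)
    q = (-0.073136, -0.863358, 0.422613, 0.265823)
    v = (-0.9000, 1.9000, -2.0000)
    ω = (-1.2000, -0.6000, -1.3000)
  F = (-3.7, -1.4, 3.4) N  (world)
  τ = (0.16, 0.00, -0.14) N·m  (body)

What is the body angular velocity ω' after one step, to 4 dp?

ω' = (-1.0729, -0.7040, -1.5512)

angular accel α = (1.5886, -1.3000, -3.1400)
new body rate ω' = (-1.0729, -0.7040, -1.5512)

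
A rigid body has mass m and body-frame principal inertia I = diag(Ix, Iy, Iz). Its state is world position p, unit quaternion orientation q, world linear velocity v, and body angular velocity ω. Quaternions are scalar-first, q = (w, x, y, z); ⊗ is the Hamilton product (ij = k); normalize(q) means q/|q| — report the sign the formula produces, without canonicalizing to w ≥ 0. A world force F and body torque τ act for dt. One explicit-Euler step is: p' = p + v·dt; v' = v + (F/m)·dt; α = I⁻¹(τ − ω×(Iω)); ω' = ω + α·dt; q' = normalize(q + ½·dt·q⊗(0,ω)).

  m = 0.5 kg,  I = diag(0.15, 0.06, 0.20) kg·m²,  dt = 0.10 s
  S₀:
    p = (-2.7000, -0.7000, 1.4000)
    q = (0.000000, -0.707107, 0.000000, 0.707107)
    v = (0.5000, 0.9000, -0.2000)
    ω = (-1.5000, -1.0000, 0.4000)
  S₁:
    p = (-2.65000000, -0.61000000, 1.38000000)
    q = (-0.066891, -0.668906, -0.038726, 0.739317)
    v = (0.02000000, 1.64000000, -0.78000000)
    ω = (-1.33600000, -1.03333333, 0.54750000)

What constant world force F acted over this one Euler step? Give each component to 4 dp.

F = (-2.4000, 3.7000, -2.9000)

Δv = v₁−v₀ = (-0.48000000, 0.74000000, -0.58000000)
applied force F = (-2.4000, 3.7000, -2.9000)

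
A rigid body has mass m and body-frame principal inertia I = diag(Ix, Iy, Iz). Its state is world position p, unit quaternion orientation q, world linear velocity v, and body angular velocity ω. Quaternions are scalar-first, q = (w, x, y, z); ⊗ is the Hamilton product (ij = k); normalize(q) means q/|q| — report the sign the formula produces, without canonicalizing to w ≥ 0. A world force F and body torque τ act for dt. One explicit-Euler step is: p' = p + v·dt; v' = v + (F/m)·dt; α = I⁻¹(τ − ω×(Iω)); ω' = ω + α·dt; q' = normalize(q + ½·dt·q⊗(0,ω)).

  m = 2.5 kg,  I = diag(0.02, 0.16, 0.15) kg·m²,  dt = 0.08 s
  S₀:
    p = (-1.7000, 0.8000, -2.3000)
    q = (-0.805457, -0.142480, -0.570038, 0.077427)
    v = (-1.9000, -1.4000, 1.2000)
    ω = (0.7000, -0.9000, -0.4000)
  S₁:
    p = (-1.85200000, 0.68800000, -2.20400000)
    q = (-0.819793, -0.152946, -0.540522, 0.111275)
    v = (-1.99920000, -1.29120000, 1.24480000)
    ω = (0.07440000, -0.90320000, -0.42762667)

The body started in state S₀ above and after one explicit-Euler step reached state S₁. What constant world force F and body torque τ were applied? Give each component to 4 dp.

rate change Δω = (-0.62560000, -0.00320000, -0.02762667)
I·α + gyro = (-0.1600, 0.0300, -0.1400)
velocity change Δv = (-0.09920000, 0.10880000, 0.04480000)
m·(v₁−v₀)/dt = (-3.1000, 3.4000, 1.4000)

F = (-3.1000, 3.4000, 1.4000)
τ = (-0.1600, 0.0300, -0.1400)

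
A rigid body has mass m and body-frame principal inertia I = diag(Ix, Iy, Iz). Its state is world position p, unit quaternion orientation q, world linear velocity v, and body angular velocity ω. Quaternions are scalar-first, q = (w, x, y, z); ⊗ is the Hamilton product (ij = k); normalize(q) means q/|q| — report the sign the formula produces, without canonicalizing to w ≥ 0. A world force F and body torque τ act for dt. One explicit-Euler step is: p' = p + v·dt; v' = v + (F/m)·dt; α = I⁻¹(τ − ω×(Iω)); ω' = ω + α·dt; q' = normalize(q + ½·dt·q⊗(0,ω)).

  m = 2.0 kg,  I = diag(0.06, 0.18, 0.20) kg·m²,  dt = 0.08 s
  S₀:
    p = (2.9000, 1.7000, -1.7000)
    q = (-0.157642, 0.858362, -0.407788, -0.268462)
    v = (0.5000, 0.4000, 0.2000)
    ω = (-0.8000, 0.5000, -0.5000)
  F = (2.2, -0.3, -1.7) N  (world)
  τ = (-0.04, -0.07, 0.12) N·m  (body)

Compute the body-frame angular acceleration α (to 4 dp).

precession coupling ω×(Iω) = (-0.0050, -0.0560, -0.0480)
(τ − ω×Iω)/I = (-0.5833, -0.0778, 0.8400)

α = (-0.5833, -0.0778, 0.8400)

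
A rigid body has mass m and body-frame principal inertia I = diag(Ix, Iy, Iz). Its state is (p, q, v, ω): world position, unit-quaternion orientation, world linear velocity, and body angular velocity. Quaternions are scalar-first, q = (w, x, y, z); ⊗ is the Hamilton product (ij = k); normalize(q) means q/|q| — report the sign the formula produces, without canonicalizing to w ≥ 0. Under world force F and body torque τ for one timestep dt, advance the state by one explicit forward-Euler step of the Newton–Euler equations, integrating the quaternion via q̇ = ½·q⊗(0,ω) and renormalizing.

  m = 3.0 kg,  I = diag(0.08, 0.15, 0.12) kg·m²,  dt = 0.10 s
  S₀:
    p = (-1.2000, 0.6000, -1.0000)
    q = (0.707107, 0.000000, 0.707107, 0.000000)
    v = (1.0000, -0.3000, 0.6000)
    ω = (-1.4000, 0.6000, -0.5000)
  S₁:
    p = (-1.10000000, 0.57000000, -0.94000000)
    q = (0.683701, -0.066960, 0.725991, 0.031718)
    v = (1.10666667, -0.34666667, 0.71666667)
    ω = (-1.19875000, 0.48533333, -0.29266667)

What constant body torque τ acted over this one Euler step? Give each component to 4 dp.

Δω = ω₁−ω₀ = (0.20125000, -0.11466667, 0.20733333)
I·α + gyro = (0.1700, -0.2000, 0.1900)

τ = (0.1700, -0.2000, 0.1900)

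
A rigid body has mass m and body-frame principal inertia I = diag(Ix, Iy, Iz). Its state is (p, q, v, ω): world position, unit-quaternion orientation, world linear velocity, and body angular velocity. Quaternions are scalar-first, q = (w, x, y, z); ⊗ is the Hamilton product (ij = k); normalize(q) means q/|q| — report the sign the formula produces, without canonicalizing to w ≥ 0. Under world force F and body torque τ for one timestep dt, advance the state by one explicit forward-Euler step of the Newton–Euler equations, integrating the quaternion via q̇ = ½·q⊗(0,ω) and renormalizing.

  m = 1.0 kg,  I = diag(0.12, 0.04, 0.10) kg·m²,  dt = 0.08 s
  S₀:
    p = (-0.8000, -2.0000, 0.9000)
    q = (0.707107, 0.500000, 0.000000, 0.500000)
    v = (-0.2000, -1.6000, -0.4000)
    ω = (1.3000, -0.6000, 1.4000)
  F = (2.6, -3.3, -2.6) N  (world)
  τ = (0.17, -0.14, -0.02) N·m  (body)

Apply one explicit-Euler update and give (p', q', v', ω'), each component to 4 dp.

p' = (-0.8160, -2.1280, 0.8680)
q' = (0.6510, 0.5470, -0.0189, 0.5259)
v' = (0.0080, -1.8640, -0.6080)
ω' = (1.4469, -0.9528, 1.3341)

angular accel α = (1.8367, -4.4100, -0.8240)
ω' = ω + α·dt = (1.4469, -0.9528, 1.3341)
q⊗(0,ω) = (-1.3500000, 1.2192391, -0.4742642, 0.6899498)
q' = normalize(q + ½dt·q⊗(0,ω)) = (0.6510, 0.5470, -0.0189, 0.5259)
a = F/m = (2.6000, -3.3000, -2.6000)
p + v·dt = (-0.8160, -2.1280, 0.8680)
v' = v + a·dt = (0.0080, -1.8640, -0.6080)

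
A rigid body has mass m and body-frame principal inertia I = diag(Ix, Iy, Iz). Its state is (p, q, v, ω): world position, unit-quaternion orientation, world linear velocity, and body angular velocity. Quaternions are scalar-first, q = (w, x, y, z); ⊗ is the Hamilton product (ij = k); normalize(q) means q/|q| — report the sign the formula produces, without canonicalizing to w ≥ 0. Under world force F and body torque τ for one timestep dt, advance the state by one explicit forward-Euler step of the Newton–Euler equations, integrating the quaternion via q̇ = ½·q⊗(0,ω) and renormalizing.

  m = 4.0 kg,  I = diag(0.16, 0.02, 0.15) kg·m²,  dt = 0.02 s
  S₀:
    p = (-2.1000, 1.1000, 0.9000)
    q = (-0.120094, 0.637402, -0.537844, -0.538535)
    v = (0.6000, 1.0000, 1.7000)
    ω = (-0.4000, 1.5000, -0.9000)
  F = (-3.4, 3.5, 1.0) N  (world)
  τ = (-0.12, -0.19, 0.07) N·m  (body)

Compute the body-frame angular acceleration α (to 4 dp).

α = (0.3469, -9.6800, -0.0933)

ω×(Iω) gyroscopic = (-0.1755, 0.0036, 0.0840)
angular accel α = (0.3469, -9.6800, -0.0933)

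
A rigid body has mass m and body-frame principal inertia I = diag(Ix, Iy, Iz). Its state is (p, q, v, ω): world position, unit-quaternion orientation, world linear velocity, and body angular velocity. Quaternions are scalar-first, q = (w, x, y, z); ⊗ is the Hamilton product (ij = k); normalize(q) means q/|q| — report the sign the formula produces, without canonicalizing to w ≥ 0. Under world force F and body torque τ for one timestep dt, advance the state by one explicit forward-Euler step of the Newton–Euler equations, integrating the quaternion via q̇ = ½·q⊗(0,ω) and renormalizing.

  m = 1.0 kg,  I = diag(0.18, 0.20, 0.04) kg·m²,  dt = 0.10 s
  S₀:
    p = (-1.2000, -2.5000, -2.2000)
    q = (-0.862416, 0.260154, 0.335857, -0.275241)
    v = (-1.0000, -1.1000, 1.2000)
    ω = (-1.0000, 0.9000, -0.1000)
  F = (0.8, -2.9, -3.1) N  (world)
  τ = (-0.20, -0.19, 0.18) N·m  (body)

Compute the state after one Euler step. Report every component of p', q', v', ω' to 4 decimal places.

p' = (-1.3000, -2.6100, -2.0800)
q' = (-0.8639, 0.3133, 0.3114, -0.2419)
v' = (-0.9200, -1.3900, 0.8900)
ω' = (-1.1191, 0.7980, 0.3950)

p' = p + v·dt = (-1.3000, -2.6100, -2.0800)
new velocity v' = (-0.9200, -1.3900, 0.8900)
α = I⁻¹(τ − ω×Iω) = (-1.1911, -1.0200, 4.9500)
ω + α·dt = (-1.1191, 0.7980, 0.3950)
q⊗(0,ω) = (-0.0696414, 1.0765472, -0.4749180, 0.6562372)
q' = normalize(q + ½dt·q⊗(0,ω)) = (-0.8639, 0.3133, 0.3114, -0.2419)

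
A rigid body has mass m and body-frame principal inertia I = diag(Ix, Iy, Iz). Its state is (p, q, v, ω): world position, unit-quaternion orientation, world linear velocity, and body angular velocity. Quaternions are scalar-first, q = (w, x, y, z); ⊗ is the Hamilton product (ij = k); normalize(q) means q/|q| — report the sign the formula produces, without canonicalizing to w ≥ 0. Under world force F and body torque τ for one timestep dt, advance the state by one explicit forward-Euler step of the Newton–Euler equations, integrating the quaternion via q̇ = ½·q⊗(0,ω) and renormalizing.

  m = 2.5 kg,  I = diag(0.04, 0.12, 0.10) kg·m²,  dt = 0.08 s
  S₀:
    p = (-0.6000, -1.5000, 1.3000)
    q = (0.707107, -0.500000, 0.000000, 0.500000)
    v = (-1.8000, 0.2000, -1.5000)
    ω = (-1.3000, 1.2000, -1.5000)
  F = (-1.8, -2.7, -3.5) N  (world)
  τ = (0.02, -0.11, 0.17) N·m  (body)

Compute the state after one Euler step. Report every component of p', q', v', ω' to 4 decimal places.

p + v·dt = (-0.7440, -1.4840, 1.1800)
v + (F/m)dt = (-1.8576, 0.1136, -1.6120)
gyro term ω×Iω = (0.0360, -0.1170, -0.1248)
angular accel α = (-0.4000, 0.0583, 2.9480)
new body rate ω' = (-1.3320, 1.2047, -1.2642)
Hamilton product q⊗(0,ω) = (0.1000000, -1.5192391, -0.5514716, -1.6606605)
q + ½dt·q⊗(0,ω), renormalized = (0.7081, -0.5584, -0.0220, 0.4317)

p' = (-0.7440, -1.4840, 1.1800)
q' = (0.7081, -0.5584, -0.0220, 0.4317)
v' = (-1.8576, 0.1136, -1.6120)
ω' = (-1.3320, 1.2047, -1.2642)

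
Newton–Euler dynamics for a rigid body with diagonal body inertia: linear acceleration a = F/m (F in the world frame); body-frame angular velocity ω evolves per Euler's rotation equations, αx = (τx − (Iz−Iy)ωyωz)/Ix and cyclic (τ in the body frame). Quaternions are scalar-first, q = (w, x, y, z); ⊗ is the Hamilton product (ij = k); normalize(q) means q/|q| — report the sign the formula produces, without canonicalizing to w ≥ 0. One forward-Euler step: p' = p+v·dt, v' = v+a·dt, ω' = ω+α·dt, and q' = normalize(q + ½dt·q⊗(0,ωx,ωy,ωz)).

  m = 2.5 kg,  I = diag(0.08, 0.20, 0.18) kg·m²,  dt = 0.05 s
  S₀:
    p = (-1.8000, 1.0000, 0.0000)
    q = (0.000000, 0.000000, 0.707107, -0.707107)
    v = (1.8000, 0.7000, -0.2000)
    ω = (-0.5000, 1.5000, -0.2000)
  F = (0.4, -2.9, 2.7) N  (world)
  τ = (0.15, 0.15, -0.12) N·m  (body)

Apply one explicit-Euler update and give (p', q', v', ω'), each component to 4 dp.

gyro term ω×Iω = (0.0060, -0.0100, -0.0900)
(τ − ω×Iω)/I = (1.8000, 0.8000, -0.1667)
new body rate ω' = (-0.4100, 1.5400, -0.2083)
2q̇ = q⊗(0,ω) = (-1.2020819, 0.9192391, 0.3535535, 0.3535535)
q + ½dt·q⊗(0,ω), renormalized = (-0.0300, 0.0230, 0.7154, -0.6977)
linear accel F/m = (0.1600, -1.1600, 1.0800)
p' = p + v·dt = (-1.7100, 1.0350, -0.0100)
new velocity v' = (1.8080, 0.6420, -0.1460)

p' = (-1.7100, 1.0350, -0.0100)
q' = (-0.0300, 0.0230, 0.7154, -0.6977)
v' = (1.8080, 0.6420, -0.1460)
ω' = (-0.4100, 1.5400, -0.2083)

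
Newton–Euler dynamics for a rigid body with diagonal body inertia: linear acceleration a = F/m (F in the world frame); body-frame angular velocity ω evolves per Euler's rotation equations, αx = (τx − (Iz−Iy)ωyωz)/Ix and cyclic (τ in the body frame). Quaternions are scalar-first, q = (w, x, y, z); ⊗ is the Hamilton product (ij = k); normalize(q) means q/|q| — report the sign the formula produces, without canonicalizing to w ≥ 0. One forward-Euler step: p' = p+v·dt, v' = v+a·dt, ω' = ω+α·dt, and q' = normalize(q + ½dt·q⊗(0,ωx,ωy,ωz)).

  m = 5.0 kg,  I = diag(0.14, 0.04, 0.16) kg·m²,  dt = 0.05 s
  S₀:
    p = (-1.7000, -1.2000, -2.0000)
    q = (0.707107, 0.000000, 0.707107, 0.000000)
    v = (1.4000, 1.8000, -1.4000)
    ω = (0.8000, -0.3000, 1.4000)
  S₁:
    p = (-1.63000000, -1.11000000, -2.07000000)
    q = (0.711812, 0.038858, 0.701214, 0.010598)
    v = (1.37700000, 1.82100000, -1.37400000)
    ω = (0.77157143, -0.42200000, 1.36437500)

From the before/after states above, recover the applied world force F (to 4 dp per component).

v₁ − v₀ = (-0.02300000, 0.02100000, 0.02600000)
F = m·Δv/dt = (-2.3000, 2.1000, 2.6000)

F = (-2.3000, 2.1000, 2.6000)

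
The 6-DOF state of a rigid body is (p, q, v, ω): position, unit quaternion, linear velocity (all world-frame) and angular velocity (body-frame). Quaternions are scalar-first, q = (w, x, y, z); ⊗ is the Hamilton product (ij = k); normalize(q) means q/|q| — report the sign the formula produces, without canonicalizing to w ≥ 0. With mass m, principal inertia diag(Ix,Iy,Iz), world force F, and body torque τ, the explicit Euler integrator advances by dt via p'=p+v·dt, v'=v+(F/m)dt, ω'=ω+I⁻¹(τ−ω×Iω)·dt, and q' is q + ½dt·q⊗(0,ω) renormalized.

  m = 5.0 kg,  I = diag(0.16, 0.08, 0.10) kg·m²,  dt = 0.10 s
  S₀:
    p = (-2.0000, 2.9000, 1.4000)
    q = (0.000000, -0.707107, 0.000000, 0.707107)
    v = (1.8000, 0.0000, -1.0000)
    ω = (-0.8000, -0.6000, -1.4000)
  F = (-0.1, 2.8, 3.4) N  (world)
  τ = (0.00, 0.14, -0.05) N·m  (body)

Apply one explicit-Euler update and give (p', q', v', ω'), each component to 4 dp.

a = F/m = (-0.0200, 0.5600, 0.6800)
new position p' = (-1.8200, 2.9000, 1.3000)
new velocity v' = (1.7980, 0.0560, -0.9320)
angular accel α = (-0.1050, 0.9100, -0.1160)
ω' = ω + α·dt = (-0.8105, -0.5090, -1.4116)
Hamilton product q⊗(0,ω) = (0.4242642, 0.4242642, -1.5556354, 0.4242642)
updated quaternion q' = (0.0211, -0.6834, -0.0775, 0.7256)

p' = (-1.8200, 2.9000, 1.3000)
q' = (0.0211, -0.6834, -0.0775, 0.7256)
v' = (1.7980, 0.0560, -0.9320)
ω' = (-0.8105, -0.5090, -1.4116)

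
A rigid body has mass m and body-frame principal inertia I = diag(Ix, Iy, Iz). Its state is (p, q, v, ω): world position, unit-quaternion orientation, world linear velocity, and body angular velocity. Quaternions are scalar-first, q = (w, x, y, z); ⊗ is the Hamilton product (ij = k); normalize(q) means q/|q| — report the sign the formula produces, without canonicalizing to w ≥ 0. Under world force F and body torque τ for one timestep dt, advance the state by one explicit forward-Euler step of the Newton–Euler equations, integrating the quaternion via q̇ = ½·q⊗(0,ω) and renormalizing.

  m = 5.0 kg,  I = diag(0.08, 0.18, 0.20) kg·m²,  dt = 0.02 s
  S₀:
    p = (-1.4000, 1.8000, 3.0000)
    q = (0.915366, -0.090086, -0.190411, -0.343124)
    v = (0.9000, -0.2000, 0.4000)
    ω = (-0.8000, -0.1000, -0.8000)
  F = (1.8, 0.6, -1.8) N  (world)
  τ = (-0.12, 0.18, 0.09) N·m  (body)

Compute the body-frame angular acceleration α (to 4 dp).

ω×(Iω) gyroscopic = (0.0016, -0.0768, 0.0080)
α = I⁻¹(τ − ω×Iω) = (-1.5200, 1.4267, 0.4100)

α = (-1.5200, 1.4267, 0.4100)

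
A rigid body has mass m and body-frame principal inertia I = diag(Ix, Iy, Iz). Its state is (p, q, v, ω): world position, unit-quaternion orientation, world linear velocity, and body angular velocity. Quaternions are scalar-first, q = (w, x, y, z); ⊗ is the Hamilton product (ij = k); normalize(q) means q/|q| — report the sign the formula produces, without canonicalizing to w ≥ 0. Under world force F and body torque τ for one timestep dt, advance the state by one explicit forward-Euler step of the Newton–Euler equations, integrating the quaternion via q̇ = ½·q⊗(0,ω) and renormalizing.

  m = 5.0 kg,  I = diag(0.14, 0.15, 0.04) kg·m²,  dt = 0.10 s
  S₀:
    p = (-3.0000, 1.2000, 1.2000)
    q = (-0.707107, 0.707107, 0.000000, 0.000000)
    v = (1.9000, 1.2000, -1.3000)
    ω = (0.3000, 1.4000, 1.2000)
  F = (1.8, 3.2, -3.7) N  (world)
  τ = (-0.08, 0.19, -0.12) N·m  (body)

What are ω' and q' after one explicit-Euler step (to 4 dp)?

precession coupling ω×(Iω) = (-0.1848, 0.0360, 0.0042)
(τ − ω×Iω)/I = (0.7486, 1.0267, -3.1050)
new body rate ω' = (0.3749, 1.5027, 0.8895)
2q̇ = q⊗(0,ω) = (-0.2121321, -0.2121321, -1.8384782, 0.1414214)
q + ½dt·q⊗(0,ω), renormalized = (-0.7146, 0.6935, -0.0915, 0.0070)

ω' = (0.3749, 1.5027, 0.8895)
q' = (-0.7146, 0.6935, -0.0915, 0.0070)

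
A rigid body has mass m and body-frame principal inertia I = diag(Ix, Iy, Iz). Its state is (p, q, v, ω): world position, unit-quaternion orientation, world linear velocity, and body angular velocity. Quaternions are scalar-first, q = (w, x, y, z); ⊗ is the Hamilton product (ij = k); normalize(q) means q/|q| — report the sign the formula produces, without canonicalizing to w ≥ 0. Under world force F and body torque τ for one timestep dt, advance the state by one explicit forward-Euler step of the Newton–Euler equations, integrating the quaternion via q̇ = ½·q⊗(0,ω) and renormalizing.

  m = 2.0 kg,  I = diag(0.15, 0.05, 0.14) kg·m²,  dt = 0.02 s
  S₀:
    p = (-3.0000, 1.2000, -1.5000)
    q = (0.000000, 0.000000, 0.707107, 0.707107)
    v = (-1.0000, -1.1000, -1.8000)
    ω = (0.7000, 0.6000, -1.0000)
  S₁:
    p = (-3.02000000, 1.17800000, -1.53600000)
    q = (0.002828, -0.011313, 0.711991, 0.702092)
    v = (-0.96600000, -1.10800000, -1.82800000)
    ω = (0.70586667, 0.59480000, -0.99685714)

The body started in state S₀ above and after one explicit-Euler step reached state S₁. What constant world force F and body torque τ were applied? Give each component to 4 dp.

F = (3.4000, -0.8000, -2.8000)
τ = (-0.0100, -0.0200, -0.0200)

ω₁ − ω₀ = (0.00586667, -0.00520000, 0.00314286)
precession coupling = (-0.0540, -0.0070, -0.0420)
applied torque τ = (-0.0100, -0.0200, -0.0200)
Δv = v₁−v₀ = (0.03400000, -0.00800000, -0.02800000)
F = m·Δv/dt = (3.4000, -0.8000, -2.8000)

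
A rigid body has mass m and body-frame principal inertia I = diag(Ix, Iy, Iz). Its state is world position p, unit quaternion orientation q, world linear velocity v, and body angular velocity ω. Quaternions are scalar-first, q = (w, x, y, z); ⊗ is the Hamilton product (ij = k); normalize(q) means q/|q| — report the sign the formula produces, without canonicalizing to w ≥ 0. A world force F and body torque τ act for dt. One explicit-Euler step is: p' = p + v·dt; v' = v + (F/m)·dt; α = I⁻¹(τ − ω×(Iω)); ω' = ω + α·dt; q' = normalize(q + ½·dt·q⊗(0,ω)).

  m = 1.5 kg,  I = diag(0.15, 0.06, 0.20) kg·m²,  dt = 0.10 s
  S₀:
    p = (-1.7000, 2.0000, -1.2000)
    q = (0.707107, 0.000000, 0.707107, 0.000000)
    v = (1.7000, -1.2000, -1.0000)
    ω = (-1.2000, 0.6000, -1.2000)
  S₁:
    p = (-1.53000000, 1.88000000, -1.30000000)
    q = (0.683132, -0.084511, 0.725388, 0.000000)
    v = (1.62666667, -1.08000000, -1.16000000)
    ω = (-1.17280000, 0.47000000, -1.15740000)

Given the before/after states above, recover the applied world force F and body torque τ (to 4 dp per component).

Δω = ω₁−ω₀ = (0.02720000, -0.13000000, 0.04260000)
applied torque τ = (-0.0600, -0.1500, 0.1500)
v₁ − v₀ = (-0.07333333, 0.12000000, -0.16000000)
applied force F = (-1.1000, 1.8000, -2.4000)

F = (-1.1000, 1.8000, -2.4000)
τ = (-0.0600, -0.1500, 0.1500)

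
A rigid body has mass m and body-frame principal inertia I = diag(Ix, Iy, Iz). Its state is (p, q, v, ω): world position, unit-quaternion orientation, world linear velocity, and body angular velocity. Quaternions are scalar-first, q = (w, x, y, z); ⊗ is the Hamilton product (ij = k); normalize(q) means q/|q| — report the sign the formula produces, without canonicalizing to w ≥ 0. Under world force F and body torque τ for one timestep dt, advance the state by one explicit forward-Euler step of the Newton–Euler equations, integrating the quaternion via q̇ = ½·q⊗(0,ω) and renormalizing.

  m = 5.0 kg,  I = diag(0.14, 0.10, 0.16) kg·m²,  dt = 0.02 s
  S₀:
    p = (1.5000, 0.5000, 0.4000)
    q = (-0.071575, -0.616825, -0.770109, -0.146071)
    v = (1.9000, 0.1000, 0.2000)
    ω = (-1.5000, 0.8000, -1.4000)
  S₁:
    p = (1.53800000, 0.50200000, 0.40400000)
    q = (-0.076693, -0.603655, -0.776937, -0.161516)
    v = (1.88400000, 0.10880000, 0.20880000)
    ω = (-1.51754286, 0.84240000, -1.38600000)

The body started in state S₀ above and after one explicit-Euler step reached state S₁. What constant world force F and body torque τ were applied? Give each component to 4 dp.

rate change Δω = (-0.01754286, 0.04240000, 0.01400000)
τ = I·(Δω/dt) + ω₀×(Iω₀) = (-0.1900, 0.1700, 0.1600)
v₁ − v₀ = (-0.01600000, 0.00880000, 0.00880000)
F = m·Δv/dt = (-4.0000, 2.2000, 2.2000)

F = (-4.0000, 2.2000, 2.2000)
τ = (-0.1900, 0.1700, 0.1600)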